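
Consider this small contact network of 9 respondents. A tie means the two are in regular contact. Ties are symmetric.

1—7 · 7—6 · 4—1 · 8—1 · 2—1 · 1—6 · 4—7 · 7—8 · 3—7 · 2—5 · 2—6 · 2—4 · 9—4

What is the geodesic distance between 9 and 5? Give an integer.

One shortest route is 9 – 4 – 2 – 5, which uses 3 edges, and at distance 2 from 9 we only reach {1, 2, 7}, which does not include 5. So d(9,5) = 3.

3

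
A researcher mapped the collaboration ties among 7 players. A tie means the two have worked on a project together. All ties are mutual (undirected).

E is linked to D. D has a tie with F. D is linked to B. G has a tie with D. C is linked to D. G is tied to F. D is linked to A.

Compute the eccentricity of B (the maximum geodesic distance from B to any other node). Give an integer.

Distances from B: A:2, C:2, D:1, E:2, F:2, G:2.
The largest is 2 (to G, F, E, A, and C), so the eccentricity of B is 2.

2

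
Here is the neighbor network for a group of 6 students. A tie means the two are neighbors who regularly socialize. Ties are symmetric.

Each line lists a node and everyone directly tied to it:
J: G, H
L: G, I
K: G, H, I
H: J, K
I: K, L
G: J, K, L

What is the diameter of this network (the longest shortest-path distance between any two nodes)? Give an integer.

3

Eccentricity of each node (its greatest distance to any other): G:2, H:3, I:3, J:3, K:2, L:3.
The maximum eccentricity is 3, realized for instance by the pair L–H via L – G – K – H. So the diameter is 3.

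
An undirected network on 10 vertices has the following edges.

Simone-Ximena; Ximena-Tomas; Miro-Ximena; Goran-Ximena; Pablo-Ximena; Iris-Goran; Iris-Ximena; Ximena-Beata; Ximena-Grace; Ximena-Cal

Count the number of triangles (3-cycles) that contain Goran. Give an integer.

Goran's neighbors: Iris and Ximena.
Neighbor pairs that are themselves tied: Goran–Iris–Ximena. Each forms one triangle with Goran, for 1 in total.

1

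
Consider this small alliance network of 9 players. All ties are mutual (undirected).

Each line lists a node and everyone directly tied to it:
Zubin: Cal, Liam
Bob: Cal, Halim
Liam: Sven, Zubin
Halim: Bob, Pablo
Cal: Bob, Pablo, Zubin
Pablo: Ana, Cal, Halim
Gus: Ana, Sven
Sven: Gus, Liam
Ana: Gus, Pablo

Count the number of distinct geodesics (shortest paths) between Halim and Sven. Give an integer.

1

The shortest distance is 4, and the only length-4 path is Halim–Pablo–Ana–Gus–Sven. So there is exactly 1 shortest path.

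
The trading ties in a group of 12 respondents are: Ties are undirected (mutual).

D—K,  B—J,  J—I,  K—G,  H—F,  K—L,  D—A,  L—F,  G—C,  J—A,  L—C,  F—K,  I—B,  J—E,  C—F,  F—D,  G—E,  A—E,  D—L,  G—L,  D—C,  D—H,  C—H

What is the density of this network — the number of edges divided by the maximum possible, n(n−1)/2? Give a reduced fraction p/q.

23/66

There are 23 edges and 12 nodes, so the maximum possible is C(12,2) = 66.
Density = 23/66.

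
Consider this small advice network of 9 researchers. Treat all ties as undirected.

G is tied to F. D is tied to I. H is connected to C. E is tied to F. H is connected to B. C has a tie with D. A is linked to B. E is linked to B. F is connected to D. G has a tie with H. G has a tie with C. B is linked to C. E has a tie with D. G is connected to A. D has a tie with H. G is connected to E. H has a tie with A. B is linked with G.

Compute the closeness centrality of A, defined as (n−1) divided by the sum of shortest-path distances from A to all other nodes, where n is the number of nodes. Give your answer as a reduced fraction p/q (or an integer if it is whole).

4/7

Distances from A: B:1, C:2, D:2, E:2, F:2, G:1, H:1, I:3. Sum = 14.
n = 9, so closeness = 8/14 = 4/7.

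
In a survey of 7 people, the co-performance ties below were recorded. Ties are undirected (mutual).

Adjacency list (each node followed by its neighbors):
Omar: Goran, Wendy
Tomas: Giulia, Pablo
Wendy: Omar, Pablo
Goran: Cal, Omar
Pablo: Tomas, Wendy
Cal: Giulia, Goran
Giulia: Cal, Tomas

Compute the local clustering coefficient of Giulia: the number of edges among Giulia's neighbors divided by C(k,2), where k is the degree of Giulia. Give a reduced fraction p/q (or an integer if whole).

Giulia's neighbors: Cal and Tomas (k = 2).
Possible neighbor pairs: C(2,2) = 1. Edges among them: none → e = 0.
Clustering(Giulia) = 0/1.

0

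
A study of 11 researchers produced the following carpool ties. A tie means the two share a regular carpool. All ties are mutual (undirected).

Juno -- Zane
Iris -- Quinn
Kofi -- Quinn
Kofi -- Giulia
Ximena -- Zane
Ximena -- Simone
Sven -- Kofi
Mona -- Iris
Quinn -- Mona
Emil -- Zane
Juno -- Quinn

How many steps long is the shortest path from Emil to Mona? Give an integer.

4

One shortest route is Emil – Zane – Juno – Quinn – Mona, which uses 4 edges, and at distance 3 from Emil we only reach {Quinn, Simone}, which does not include Mona. So d(Emil,Mona) = 4.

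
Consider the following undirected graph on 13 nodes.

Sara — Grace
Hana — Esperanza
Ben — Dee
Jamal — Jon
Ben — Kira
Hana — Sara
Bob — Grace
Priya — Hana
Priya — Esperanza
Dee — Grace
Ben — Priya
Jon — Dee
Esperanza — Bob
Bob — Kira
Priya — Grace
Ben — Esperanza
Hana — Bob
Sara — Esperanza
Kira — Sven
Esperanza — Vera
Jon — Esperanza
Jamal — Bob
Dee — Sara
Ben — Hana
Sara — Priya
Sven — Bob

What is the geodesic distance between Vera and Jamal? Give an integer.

3

One shortest route is Vera – Esperanza – Bob – Jamal, which uses 3 edges, and at distance 2 from Vera we only reach {Ben, Bob, Hana, Jon, Priya, Sara}, which does not include Jamal. So d(Vera,Jamal) = 3.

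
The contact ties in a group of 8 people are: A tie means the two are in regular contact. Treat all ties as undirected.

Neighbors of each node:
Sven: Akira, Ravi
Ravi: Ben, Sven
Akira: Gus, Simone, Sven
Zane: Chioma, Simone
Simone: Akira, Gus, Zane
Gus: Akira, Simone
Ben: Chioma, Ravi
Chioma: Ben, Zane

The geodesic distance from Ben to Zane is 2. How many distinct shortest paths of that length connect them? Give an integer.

The shortest distance is 2, and the only length-2 path is Ben–Chioma–Zane. So there is exactly 1 shortest path.

1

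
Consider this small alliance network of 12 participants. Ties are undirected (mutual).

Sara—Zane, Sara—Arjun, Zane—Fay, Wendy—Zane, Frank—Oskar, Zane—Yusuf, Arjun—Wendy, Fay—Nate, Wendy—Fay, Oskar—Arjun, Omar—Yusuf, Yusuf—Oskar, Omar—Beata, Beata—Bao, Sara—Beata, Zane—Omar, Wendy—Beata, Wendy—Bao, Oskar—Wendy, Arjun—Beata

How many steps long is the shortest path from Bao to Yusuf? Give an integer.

3

One shortest route is Bao – Wendy – Zane – Yusuf, which uses 3 edges, and at distance 2 from Bao we only reach {Arjun, Fay, Omar, Oskar, Sara, Zane}, which does not include Yusuf. So d(Bao,Yusuf) = 3.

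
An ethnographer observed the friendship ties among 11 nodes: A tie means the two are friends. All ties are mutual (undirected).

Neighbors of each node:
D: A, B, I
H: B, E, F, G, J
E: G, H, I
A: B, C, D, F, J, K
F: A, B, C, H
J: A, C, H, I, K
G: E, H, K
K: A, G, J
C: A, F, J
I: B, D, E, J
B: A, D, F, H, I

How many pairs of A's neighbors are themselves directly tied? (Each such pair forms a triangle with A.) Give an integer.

A's neighbors: B, C, D, F, J, and K.
Neighbor pairs that are themselves tied: A–B–D; A–B–F; A–C–F; A–C–J; A–J–K. Each forms one triangle with A, for 5 in total.

5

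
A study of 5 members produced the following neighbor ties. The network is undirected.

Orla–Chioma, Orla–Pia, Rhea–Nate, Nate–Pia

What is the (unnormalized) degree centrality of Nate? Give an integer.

Nate is directly tied to Pia and Rhea. That is 2 neighbors, so the degree of Nate is 2.

2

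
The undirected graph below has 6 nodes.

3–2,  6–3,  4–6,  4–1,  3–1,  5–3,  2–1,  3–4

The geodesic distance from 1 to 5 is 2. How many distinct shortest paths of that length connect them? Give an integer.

The shortest distance is 2, and the only length-2 path is 1–3–5. So there is exactly 1 shortest path.

1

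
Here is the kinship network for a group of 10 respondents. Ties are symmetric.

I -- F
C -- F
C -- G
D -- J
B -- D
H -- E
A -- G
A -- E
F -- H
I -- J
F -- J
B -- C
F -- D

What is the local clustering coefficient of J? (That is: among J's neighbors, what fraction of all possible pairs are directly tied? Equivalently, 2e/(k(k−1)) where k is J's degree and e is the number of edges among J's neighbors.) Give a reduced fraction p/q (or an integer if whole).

2/3

J's neighbors: D, F, and I (k = 3).
Possible neighbor pairs: C(3,2) = 3. Edges among them: D–F, F–I → e = 2.
Clustering(J) = 2/3.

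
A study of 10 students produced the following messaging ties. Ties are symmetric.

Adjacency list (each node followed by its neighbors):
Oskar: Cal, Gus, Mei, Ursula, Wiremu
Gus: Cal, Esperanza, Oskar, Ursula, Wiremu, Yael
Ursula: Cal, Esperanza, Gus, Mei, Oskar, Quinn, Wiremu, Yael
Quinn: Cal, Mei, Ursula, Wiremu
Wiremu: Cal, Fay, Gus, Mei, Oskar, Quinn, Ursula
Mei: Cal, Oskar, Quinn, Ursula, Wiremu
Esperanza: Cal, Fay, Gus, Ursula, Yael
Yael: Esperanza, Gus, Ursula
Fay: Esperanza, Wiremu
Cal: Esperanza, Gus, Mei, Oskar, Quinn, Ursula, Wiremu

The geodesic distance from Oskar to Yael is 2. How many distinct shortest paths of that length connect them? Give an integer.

The shortest distance is 2. The length-2 paths are: Oskar–Gus–Yael; Oskar–Ursula–Yael.
That gives 2 distinct shortest paths.

2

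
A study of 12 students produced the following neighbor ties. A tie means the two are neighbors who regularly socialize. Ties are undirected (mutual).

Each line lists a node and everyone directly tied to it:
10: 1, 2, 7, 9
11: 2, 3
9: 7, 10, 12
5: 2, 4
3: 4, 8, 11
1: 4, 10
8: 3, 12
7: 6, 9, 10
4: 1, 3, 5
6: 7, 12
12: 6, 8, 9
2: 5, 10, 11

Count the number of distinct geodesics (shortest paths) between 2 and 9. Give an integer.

1

The shortest distance is 2, and the only length-2 path is 2–10–9. So there is exactly 1 shortest path.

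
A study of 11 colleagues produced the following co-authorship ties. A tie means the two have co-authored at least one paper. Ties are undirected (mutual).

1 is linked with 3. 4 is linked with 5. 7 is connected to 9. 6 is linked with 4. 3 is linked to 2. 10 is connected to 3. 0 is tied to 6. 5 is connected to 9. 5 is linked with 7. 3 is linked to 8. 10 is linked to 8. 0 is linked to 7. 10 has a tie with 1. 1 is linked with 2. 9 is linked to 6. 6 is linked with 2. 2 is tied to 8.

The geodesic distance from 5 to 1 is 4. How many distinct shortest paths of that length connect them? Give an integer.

The shortest distance is 4. The length-4 paths are: 5–4–6–2–1; 5–9–6–2–1.
That gives 2 distinct shortest paths.

2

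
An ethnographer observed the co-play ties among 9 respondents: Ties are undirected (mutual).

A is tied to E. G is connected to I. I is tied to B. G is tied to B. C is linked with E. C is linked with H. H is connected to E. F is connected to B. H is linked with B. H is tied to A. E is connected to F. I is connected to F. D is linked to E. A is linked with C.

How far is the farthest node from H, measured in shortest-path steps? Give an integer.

2

Distances from H: A:1, B:1, C:1, D:2, E:1, F:2, G:2, I:2.
The largest is 2 (to D, F, G, and I), so the eccentricity of H is 2.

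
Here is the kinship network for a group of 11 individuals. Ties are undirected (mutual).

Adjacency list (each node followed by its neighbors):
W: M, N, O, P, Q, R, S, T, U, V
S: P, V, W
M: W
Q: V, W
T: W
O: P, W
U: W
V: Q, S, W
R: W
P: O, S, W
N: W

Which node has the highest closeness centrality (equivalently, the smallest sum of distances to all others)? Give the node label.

W

Farness (sum of distances to all others) for each node — M:19, N:19, O:18, P:17, Q:18, R:19, S:17, T:19, U:19, V:17, W:10.
The smallest farness is 10, for W, so W has the highest closeness.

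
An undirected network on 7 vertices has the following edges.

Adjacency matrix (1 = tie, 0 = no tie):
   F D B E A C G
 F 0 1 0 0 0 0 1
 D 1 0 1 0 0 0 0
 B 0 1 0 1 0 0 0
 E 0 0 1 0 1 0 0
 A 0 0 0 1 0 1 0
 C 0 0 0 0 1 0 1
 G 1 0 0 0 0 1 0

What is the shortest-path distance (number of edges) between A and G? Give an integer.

2

One shortest route is A – C – G, which uses 2 edges, and A and G are not directly tied, so nothing shorter exists. So d(A,G) = 2.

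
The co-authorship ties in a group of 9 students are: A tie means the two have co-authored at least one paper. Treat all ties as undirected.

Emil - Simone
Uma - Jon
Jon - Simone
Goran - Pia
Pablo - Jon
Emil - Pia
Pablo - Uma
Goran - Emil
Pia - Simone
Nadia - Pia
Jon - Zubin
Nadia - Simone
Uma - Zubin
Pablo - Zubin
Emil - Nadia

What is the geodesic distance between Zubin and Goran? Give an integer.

One shortest route is Zubin – Jon – Simone – Pia – Goran, which uses 4 edges, and at distance 3 from Zubin we only reach {Emil, Nadia, Pia}, which does not include Goran. So d(Zubin,Goran) = 4.

4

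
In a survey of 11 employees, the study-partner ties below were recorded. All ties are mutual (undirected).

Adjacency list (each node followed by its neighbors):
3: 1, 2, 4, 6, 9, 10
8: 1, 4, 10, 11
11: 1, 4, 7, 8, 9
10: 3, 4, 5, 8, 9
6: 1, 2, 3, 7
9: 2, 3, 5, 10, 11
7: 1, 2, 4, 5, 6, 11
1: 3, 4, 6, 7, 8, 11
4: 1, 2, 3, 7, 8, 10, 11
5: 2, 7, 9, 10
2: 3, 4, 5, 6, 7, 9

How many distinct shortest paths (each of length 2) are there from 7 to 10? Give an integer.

2

The shortest distance is 2. The length-2 paths are: 7–4–10; 7–5–10.
That gives 2 distinct shortest paths.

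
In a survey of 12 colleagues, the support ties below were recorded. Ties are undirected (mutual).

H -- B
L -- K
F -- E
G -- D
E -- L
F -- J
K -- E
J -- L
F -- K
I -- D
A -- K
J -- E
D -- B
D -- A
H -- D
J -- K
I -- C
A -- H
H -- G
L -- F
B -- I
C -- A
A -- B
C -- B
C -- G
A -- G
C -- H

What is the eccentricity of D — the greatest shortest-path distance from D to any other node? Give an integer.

Distances from D: A:1, B:1, C:2, E:3, F:3, G:1, H:1, I:1, J:3, K:2, L:3.
The largest is 3 (to E, J, F, and L), so the eccentricity of D is 3.

3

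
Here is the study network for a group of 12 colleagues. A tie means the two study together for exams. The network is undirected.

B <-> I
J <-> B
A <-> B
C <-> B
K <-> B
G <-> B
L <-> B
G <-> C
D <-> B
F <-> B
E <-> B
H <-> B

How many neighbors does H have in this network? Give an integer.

H is directly tied to B. That is 1 neighbor, so the degree of H is 1.

1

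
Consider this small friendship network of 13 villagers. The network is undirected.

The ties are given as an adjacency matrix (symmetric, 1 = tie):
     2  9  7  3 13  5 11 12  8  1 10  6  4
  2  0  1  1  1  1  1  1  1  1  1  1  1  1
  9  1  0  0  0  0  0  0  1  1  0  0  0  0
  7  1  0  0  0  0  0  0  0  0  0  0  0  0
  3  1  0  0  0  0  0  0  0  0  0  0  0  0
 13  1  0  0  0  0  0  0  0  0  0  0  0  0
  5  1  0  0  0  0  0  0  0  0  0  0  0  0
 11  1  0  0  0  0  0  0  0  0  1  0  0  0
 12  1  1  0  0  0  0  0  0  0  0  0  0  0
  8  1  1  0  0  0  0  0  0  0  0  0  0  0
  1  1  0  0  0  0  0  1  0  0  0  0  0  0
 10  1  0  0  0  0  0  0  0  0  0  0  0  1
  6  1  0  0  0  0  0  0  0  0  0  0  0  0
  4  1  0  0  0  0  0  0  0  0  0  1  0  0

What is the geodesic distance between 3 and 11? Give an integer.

2

One shortest route is 3 – 2 – 11, which uses 2 edges, and 3 and 11 are not directly tied, so nothing shorter exists. So d(3,11) = 2.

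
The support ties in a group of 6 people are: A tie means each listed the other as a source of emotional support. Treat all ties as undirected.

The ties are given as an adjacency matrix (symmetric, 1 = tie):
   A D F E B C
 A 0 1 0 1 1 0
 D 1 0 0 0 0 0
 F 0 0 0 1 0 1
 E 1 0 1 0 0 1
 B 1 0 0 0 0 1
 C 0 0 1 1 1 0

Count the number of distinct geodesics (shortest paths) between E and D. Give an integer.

The shortest distance is 2, and the only length-2 path is E–A–D. So there is exactly 1 shortest path.

1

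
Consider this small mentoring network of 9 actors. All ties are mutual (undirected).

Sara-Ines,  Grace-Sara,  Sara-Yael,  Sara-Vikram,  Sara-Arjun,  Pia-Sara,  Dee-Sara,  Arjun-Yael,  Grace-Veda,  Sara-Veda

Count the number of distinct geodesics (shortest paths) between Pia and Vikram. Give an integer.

The shortest distance is 2, and the only length-2 path is Pia–Sara–Vikram. So there is exactly 1 shortest path.

1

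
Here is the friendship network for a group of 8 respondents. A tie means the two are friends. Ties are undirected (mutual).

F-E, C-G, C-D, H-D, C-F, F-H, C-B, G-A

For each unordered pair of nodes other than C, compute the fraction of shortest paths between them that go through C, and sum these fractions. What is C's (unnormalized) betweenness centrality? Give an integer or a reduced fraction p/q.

Pairs whose geodesics pass through C — A–H: 2/2; A–F: 1; A–B: 1; A–D: 1; A–E: 1; H–B: 2/2; H–G: 2/2; F–B: 1; F–G: 1; F–D: 1/2; B–G: 1; B–D: 1; B–E: 1; G–D: 1 … (+2 more pairs).
All other pairs contribute 0.
Summing the contributions gives betweenness(C) = 15.

15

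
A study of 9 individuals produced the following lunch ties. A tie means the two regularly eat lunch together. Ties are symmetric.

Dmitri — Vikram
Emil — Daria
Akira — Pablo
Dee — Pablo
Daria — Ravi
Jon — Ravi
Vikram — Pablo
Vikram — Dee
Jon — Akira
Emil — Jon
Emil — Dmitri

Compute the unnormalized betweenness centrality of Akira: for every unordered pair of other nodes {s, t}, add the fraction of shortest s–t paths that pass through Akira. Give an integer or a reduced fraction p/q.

Pairs whose geodesics pass through Akira — Ravi–Vikram: 1/3; Ravi–Dee: 1; Ravi–Pablo: 1; Daria–Pablo: 2/3; Emil–Pablo: 1/2; Vikram–Jon: 1/2; Dee–Jon: 1; Pablo–Jon: 1.
All other pairs contribute 0.
Summing the contributions gives betweenness(Akira) = 6.

6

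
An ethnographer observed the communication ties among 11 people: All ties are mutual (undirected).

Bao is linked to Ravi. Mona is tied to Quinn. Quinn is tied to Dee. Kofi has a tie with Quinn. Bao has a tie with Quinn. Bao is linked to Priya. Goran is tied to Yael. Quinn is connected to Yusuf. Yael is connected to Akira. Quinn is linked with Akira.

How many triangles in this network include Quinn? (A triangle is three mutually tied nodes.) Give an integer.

0

Quinn's neighbors are Akira, Bao, Dee, Kofi, Mona, and Yusuf, but none of them are tied to each other, so no triangle contains Quinn.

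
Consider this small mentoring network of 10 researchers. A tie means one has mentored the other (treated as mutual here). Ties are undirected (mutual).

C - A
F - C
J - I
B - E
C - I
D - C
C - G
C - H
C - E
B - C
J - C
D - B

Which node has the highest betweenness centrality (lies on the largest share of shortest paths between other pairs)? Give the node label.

Unnormalized betweenness of each node: A:0, B:1/2, C:65/2, D:0, E:0, F:0, G:0, H:0, I:0, J:0.
C has the largest value, 65/2, making it the main broker — the node through which the most shortest paths run.

C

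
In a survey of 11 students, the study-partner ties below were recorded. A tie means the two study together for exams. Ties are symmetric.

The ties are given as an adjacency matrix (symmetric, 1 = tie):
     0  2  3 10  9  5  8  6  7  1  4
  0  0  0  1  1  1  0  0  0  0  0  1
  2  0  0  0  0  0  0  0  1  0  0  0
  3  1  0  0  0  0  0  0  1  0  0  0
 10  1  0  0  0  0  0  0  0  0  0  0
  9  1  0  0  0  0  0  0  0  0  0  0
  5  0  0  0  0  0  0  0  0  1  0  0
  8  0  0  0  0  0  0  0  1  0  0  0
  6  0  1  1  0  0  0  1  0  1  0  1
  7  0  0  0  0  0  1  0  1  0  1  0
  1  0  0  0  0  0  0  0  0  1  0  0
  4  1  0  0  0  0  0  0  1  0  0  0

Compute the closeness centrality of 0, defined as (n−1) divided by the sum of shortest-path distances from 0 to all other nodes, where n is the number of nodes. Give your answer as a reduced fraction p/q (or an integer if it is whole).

10/23

Distances from 0: 1:4, 2:3, 3:1, 4:1, 5:4, 6:2, 7:3, 8:3, 9:1, 10:1. Sum = 23.
n = 11, so closeness = 10/23.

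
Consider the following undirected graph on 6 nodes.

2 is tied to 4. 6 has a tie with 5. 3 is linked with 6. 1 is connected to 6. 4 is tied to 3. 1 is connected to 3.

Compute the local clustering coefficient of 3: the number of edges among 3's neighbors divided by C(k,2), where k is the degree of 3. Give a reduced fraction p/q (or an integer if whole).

1/3

3's neighbors: 1, 4, and 6 (k = 3).
Possible neighbor pairs: C(3,2) = 3. Edges among them: 1–6 → e = 1.
Clustering(3) = 1/3.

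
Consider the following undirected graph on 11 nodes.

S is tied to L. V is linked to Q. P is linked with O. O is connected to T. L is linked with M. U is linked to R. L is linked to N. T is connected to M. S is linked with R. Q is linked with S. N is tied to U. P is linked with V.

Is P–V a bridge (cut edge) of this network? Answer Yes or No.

Even without that edge, P still reaches V via P – O – T – M – L – S – Q – V, so the network stays connected. Not a bridge.

No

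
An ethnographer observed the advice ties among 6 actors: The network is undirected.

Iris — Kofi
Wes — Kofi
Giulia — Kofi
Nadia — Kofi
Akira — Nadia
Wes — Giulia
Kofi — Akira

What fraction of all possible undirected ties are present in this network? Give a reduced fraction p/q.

There are 7 edges and 6 nodes, so the maximum possible is C(6,2) = 15.
Density = 7/15.

7/15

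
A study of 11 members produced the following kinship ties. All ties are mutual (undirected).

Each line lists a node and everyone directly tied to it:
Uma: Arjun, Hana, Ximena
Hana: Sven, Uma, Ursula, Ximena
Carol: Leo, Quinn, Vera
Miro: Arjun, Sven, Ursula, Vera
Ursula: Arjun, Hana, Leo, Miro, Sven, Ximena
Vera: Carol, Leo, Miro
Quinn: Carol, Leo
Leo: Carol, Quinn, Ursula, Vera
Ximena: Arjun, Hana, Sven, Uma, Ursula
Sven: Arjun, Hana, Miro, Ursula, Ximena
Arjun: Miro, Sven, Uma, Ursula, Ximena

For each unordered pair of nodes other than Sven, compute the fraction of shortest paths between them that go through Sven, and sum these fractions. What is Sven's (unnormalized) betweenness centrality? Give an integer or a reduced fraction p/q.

Pairs whose geodesics pass through Sven — Vera–Ximena: 1/4; Vera–Hana: 1/3; Ximena–Miro: 1/3; Hana–Arjun: 1/4; Hana–Miro: 1/2.
All other pairs contribute 0.
Summing the contributions gives betweenness(Sven) = 5/3.

5/3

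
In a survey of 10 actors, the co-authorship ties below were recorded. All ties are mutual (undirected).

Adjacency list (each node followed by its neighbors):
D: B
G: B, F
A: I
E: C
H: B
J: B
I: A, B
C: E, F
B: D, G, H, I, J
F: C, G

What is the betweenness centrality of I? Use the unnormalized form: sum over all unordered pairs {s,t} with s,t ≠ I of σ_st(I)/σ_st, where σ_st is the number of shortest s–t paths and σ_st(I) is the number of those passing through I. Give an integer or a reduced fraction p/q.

8

Pairs whose geodesics pass through I — J–A: 1; B–A: 1; G–A: 1; F–A: 1; C–A: 1; H–A: 1; D–A: 1; E–A: 1.
All other pairs contribute 0.
Summing the contributions gives betweenness(I) = 8.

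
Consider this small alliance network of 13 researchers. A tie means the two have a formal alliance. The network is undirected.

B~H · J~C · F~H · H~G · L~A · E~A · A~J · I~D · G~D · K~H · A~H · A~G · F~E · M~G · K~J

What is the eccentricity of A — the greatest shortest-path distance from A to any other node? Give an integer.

3

Distances from A: B:2, C:2, D:2, E:1, F:2, G:1, H:1, I:3, J:1, K:2, L:1, M:2.
The largest is 3 (to I), so the eccentricity of A is 3.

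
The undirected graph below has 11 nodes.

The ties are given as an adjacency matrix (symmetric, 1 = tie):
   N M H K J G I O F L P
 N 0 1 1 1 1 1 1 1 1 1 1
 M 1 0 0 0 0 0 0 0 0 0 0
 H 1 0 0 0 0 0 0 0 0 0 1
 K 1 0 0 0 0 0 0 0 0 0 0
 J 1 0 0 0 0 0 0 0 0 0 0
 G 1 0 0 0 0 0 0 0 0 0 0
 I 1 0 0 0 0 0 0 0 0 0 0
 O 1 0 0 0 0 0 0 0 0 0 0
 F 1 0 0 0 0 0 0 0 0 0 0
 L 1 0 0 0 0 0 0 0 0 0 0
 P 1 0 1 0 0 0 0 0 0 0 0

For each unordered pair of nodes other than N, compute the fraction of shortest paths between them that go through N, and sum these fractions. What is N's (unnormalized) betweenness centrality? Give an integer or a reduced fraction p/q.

Pairs whose geodesics pass through N — M–H: 1; M–K: 1; M–J: 1; M–G: 1; M–I: 1; M–O: 1; M–F: 1; M–L: 1; M–P: 1; H–K: 1; H–J: 1; H–G: 1; H–I: 1; H–O: 1 … (+30 more pairs).
All other pairs contribute 0.
Summing the contributions gives betweenness(N) = 44.

44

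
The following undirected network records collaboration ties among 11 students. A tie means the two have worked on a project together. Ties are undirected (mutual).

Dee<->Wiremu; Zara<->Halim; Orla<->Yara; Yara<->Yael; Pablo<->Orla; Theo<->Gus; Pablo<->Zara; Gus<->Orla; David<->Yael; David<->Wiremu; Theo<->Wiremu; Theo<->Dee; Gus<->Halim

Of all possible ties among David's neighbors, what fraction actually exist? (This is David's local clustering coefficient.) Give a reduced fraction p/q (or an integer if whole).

0

David's neighbors: Wiremu and Yael (k = 2).
Possible neighbor pairs: C(2,2) = 1. Edges among them: none → e = 0.
Clustering(David) = 0/1.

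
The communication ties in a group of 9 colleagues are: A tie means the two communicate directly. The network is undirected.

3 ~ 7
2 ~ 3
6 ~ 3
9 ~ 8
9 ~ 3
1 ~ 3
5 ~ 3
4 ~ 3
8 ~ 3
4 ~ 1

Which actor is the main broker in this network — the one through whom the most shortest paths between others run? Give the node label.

Unnormalized betweenness of each node: 1:0, 2:0, 3:26, 4:0, 5:0, 6:0, 7:0, 8:0, 9:0.
3 has the largest value, 26, making it the main broker — the node through which the most shortest paths run.

3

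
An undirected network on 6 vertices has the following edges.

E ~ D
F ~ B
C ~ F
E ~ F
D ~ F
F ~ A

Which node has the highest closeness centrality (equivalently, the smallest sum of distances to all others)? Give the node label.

Farness (sum of distances to all others) for each node — A:9, B:9, C:9, D:8, E:8, F:5.
The smallest farness is 5, for F, so F has the highest closeness.

F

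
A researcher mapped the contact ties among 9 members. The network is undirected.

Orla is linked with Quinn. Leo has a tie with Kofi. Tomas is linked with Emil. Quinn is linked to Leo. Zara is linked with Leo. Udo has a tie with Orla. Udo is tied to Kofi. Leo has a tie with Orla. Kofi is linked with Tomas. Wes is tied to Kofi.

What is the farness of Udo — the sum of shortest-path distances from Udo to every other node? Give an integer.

Distances from Udo: Emil:3, Kofi:1, Leo:2, Orla:1, Quinn:2, Tomas:2, Wes:2, Zara:3.
Sum = 3 + 1 + 2 + 1 + 2 + 2 + 2 + 3 = 16.

16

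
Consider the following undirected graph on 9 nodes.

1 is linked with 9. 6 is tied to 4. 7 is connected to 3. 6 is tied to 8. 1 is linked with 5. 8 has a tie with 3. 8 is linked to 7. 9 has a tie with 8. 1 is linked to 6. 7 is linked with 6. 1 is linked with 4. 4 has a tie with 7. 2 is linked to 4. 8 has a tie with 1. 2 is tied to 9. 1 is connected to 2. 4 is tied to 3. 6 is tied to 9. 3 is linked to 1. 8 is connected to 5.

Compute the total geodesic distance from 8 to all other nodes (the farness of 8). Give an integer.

10

Distances from 8: 1:1, 2:2, 3:1, 4:2, 5:1, 6:1, 7:1, 9:1.
Sum = 1 + 2 + 1 + 2 + 1 + 1 + 1 + 1 = 10.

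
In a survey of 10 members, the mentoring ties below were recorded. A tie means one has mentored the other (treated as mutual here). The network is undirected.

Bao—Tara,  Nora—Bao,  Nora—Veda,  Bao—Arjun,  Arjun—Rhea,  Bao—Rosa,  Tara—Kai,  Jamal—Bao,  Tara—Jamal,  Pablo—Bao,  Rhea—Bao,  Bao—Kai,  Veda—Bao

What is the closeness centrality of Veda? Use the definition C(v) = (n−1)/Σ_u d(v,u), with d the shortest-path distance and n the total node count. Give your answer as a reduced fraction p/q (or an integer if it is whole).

Distances from Veda: Arjun:2, Bao:1, Jamal:2, Kai:2, Nora:1, Pablo:2, Rhea:2, Rosa:2, Tara:2. Sum = 16.
n = 10, so closeness = 9/16.

9/16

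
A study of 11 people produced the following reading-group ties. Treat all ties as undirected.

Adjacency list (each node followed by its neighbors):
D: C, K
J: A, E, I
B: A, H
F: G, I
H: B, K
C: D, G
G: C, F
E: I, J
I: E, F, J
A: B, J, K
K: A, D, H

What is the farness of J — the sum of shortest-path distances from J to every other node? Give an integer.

22

Distances from J: A:1, B:2, C:4, D:3, E:1, F:2, G:3, H:3, I:1, K:2.
Sum = 1 + 2 + 4 + 3 + 1 + 2 + 3 + 3 + 1 + 2 = 22.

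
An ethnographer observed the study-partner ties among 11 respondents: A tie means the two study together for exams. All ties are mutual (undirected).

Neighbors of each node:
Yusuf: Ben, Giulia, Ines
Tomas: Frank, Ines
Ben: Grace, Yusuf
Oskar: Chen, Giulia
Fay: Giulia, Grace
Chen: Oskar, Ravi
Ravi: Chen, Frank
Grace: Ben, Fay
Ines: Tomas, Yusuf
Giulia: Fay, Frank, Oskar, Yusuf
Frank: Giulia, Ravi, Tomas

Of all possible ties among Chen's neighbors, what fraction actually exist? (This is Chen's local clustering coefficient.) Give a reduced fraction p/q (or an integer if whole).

0

Chen's neighbors: Oskar and Ravi (k = 2).
Possible neighbor pairs: C(2,2) = 1. Edges among them: none → e = 0.
Clustering(Chen) = 0/1.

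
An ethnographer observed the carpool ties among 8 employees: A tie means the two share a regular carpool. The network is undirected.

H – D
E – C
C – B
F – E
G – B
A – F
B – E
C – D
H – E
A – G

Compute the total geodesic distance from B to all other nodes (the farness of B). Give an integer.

Distances from B: A:2, C:1, D:2, E:1, F:2, G:1, H:2.
Sum = 2 + 1 + 2 + 1 + 2 + 1 + 2 = 11.

11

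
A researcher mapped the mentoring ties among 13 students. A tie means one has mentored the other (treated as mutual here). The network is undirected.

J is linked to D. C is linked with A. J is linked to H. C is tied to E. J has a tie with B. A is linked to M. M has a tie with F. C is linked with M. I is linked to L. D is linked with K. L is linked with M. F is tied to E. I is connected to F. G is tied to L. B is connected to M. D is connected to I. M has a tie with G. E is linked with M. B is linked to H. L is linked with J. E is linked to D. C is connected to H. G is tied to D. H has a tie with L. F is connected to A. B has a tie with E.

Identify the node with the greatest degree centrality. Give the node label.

M

Degrees — A:3, B:4, C:4, D:5, E:5, F:4, G:3, H:4, I:3, J:4, K:1, L:5, M:7.
The maximum is 7, attained only by M.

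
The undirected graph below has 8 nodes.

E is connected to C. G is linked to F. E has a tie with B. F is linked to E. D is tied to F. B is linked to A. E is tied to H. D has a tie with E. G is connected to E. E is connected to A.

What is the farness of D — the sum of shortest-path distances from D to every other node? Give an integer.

Distances from D: A:2, B:2, C:2, E:1, F:1, G:2, H:2.
Sum = 2 + 2 + 2 + 1 + 1 + 2 + 2 = 12.

12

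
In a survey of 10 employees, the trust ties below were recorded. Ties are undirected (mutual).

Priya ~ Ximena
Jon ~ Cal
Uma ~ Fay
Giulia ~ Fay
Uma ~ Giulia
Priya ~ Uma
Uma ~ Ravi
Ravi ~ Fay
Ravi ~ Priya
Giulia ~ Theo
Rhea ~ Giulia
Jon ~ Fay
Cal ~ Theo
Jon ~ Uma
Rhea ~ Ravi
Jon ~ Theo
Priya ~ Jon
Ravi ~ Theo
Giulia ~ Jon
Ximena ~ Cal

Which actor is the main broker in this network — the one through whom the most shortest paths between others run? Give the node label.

Unnormalized betweenness of each node: Cal:9/4, Fay:1/2, Giulia:23/6, Jon:19/3, Priya:5, Ravi:67/12, Rhea:1/4, Theo:35/12, Uma:11/6, Ximena:1/2.
Jon has the largest value, 19/3, making it the main broker — the node through which the most shortest paths run.

Jon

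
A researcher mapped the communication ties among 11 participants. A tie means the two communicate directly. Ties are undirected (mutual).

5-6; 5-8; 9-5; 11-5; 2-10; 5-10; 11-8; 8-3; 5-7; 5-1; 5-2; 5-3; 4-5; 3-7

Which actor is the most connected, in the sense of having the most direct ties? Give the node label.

Degrees — 1:1, 2:2, 3:3, 4:1, 5:10, 6:1, 7:2, 8:3, 9:1, 10:2, 11:2.
The maximum is 10, attained only by 5.

5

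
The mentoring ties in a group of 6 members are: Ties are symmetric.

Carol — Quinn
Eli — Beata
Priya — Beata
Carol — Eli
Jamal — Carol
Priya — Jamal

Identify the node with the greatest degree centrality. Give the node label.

Carol

Degrees — Beata:2, Carol:3, Eli:2, Jamal:2, Priya:2, Quinn:1.
The maximum is 3, attained only by Carol.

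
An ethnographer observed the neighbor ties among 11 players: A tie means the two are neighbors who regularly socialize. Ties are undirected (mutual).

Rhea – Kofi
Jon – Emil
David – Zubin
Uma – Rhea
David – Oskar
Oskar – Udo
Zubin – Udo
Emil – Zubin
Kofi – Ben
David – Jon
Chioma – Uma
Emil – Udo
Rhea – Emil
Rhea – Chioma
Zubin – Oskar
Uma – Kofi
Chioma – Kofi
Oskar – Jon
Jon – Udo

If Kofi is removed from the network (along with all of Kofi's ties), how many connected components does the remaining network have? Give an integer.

Without Kofi, the remaining ties split the others into: {Chioma, David, Emil, Jon, Oskar, Rhea, Udo, Uma, Zubin}; {Ben}.
That's 2 separate components.

2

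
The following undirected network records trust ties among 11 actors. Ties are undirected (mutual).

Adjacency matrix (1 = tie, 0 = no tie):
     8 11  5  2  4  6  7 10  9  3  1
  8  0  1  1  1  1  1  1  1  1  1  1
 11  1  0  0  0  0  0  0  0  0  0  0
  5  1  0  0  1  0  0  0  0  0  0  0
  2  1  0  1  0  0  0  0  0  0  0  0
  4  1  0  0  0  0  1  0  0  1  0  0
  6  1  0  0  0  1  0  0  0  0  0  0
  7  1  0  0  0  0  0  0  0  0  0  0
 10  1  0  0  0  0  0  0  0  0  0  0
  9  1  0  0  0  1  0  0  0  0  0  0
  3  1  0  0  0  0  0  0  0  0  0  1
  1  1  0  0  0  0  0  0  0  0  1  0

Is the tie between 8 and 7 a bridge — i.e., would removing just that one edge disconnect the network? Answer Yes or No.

Yes

Without the 8–7 edge there is no alternate route between 8 and 7, so the network disconnects. It is a bridge.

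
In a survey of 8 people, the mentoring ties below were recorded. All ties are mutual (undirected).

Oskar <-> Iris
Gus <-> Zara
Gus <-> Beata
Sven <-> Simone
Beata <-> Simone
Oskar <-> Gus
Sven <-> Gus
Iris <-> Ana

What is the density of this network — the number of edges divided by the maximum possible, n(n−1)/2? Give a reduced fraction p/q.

2/7

There are 8 edges and 8 nodes, so the maximum possible is C(8,2) = 28.
Density = 8/28 = 2/7.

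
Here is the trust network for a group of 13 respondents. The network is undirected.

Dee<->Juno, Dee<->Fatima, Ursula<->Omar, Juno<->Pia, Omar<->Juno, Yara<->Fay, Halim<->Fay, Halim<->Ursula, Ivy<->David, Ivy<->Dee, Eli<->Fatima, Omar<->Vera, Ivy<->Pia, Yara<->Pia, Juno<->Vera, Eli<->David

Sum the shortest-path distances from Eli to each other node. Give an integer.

40

Distances from Eli: David:1, Dee:2, Fatima:1, Fay:5, Halim:6, Ivy:2, Juno:3, Omar:4, Pia:3, Ursula:5, Vera:4, Yara:4.
Sum = 1 + 2 + 1 + 5 + 6 + 2 + 3 + 4 + 3 + 5 + 4 + 4 = 40.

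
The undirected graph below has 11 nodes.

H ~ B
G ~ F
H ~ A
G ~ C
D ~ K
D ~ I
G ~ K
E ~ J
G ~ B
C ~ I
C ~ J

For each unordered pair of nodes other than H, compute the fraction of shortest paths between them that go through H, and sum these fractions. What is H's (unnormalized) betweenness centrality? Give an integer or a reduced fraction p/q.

Pairs whose geodesics pass through H — I–A: 1; D–A: 1; F–A: 1; C–A: 1; G–A: 1; J–A: 1; K–A: 1; A–E: 1; A–B: 1.
All other pairs contribute 0.
Summing the contributions gives betweenness(H) = 9.

9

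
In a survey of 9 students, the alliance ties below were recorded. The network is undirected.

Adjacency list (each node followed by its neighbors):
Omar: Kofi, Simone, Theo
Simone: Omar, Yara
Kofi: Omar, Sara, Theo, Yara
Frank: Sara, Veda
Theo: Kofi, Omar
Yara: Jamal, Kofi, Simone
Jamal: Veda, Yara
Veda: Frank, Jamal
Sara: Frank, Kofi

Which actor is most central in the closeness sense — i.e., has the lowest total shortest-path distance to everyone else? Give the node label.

Farness (sum of distances to all others) for each node — Frank:19, Jamal:17, Kofi:13, Omar:17, Sara:16, Simone:18, Theo:18, Veda:20, Yara:14.
The smallest farness is 13, for Kofi, so Kofi has the highest closeness.

Kofi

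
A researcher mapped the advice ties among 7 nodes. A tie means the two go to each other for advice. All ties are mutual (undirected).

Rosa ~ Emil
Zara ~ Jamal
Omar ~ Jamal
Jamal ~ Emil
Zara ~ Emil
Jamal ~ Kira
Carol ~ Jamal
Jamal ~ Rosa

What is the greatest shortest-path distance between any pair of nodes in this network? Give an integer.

2

Eccentricity of each node (its greatest distance to any other): Carol:2, Emil:2, Jamal:1, Kira:2, Omar:2, Rosa:2, Zara:2.
The maximum eccentricity is 2, realized for instance by the pair Kira–Zara via Kira – Jamal – Zara. So the diameter is 2.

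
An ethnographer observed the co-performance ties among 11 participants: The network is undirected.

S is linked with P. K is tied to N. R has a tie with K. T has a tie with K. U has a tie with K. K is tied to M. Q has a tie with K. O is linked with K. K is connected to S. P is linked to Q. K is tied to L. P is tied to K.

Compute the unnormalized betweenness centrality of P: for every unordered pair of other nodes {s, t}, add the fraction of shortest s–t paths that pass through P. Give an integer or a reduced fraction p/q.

1/2

Pairs whose geodesics pass through P — Q–S: 1/2.
All other pairs contribute 0.
Summing the contributions gives betweenness(P) = 1/2.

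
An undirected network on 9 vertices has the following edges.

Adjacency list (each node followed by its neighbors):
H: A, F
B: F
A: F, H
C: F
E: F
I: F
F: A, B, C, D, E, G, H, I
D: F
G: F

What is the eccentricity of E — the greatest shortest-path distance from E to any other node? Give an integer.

Distances from E: A:2, B:2, C:2, D:2, F:1, G:2, H:2, I:2.
The largest is 2 (to D, A, H, B, C, I, and G), so the eccentricity of E is 2.

2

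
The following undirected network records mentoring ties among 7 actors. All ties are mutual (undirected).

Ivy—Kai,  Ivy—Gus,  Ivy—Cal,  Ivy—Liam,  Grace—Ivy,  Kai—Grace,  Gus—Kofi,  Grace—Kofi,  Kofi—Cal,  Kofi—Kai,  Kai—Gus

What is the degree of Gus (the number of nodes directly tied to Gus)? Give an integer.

Gus is directly tied to Ivy, Kai, and Kofi. That is 3 neighbors, so the degree of Gus is 3.

3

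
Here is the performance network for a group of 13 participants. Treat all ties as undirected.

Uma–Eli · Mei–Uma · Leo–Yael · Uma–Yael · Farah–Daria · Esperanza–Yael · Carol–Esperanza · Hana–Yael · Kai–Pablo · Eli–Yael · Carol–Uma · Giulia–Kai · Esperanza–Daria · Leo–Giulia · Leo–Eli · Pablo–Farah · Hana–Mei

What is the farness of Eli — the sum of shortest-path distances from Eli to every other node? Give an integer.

27

Distances from Eli: Carol:2, Daria:3, Esperanza:2, Farah:4, Giulia:2, Hana:2, Kai:3, Leo:1, Mei:2, Pablo:4, Uma:1, Yael:1.
Sum = 2 + 3 + 2 + 4 + 2 + 2 + 3 + 1 + 2 + 4 + 1 + 1 = 27.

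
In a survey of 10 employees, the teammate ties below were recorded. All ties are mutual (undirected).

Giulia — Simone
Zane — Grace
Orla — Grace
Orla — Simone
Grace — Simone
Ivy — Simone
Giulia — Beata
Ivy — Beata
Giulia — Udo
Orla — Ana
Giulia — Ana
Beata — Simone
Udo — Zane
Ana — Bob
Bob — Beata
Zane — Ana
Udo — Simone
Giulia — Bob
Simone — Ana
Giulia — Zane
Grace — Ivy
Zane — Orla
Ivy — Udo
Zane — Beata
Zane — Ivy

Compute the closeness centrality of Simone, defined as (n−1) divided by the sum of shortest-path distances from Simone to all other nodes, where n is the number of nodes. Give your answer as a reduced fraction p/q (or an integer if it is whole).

Distances from Simone: Ana:1, Beata:1, Bob:2, Giulia:1, Grace:1, Ivy:1, Orla:1, Udo:1, Zane:2. Sum = 11.
n = 10, so closeness = 9/11.

9/11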